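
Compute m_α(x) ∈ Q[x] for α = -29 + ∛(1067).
m_α(x) = x^3 + 87x^2 + 2523x + 23322

Set β = α + 29 = ∛(1067), so β^3 = 1067. Then (α + 29)^3 - 1067 = 0, i.e. α is a root of g(x) = (x + 29)^3 - 1067 = x^3 + 87x^2 + 2523x + 23322. Since g(x) = h(x + 29) where h(x) = x^3 - 1067, and h is irreducible over Q (because 1067 is not a perfect cube, so h has no rational root, and a monic cubic with no rational root is irreducible), g is also irreducible (irreducibility is preserved under the substitution x → x + 29). Hence m_α(x) = x^3 + 87x^2 + 2523x + 23322.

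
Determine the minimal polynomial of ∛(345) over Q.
m_α(x) = x^3 - 345

α satisfies α^3 = 345, so x^3 - 345 annihilates α. By the rational root test, a rational root p/q (in lowest terms) of x^3 - 345 would satisfy p^3 = 345 q^3, forcing q = 1 and p^3 = 345; but 345 is not a perfect cube, contradiction. A monic cubic over Q with no rational root is irreducible (any nontrivial factorization would include a linear factor). Hence x^3 - 345 is the minimal polynomial of α, and in particular [Q(α):Q] = 3.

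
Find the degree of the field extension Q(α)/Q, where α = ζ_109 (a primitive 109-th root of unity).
[Q(α):Q] = 108

The minimal polynomial of ζ_109 over Q is the 109-th cyclotomic polynomial Φ_109(x), which is irreducible over Q and has degree φ(109) = 108. Hence [Q(α):Q] = φ(109) = 108.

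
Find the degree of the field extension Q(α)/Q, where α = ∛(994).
[Q(α):Q] = 3

The minimal polynomial of α is x^3 - 994, irreducible over Q since 994 is not a perfect cube (so x^3 - 994 has no rational root). Hence [Q(α):Q] = deg(m_α) = 3.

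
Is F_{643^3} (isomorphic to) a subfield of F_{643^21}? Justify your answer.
Yes: F_{643^3} is a subfield of F_{643^21}

F_{p^m} embeds in F_{p^n} iff m | n (since F_{p^n} is the splitting field of x^(p^n) - x, and F_{p^m} ⊂ F_{p^n} forces p^n to be a power of p^m, i.e. m | n; conversely if m | n then every root of x^(p^m) - x is a root of x^(p^n) - x). Here 3 | 21 (since 21 = 7·3), so F_{643^3} is a subfield of F_{643^21}, and [F_{643^21} : F_{643^3}] = 21/3 = 7.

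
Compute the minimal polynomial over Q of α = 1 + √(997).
m_α(x) = x^2 - 2x - 996

From α - 1 = √(997), squaring gives (α - 1)^2 = 997, i.e. α^2 - 2α + 1 = 997, so α^2 - 2α - 996 = 0. The discriminant of x^2 - 2x - 996 is (-2)^2 - 4·(-996) = 4 + 3984 = 3988, and 4·(997) is not a perfect square in Q since 997 is squarefree and ≠ 1. Hence x^2 - 2x - 996 is irreducible over Q and is the minimal polynomial of α.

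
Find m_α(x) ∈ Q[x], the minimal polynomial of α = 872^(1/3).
m_α(x) = x^3 - 872

α satisfies α^3 = 872, so x^3 - 872 annihilates α. By the rational root test, a rational root p/q (in lowest terms) of x^3 - 872 would satisfy p^3 = 872 q^3, forcing q = 1 and p^3 = 872; but 872 is not a perfect cube, contradiction. A monic cubic over Q with no rational root is irreducible (any nontrivial factorization would include a linear factor). Hence x^3 - 872 is the minimal polynomial of α, and in particular [Q(α):Q] = 3.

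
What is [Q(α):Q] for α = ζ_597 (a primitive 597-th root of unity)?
[Q(α):Q] = 396

The minimal polynomial of ζ_597 over Q is the 597-th cyclotomic polynomial Φ_597(x), which is irreducible over Q and has degree φ(597) = 396. Hence [Q(α):Q] = φ(597) = 396.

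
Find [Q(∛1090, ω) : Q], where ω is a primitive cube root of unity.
[Q(∛1090, ω) : Q] = 6

[Q(∛1090):Q] = 3 (min poly x^3 - 1090, irreducible since 1090 is not a perfect cube). [Q(ω):Q] = 2 (min poly x^2 + x + 1). Since Q(∛1090) ⊂ R and ω ∉ R, we have ω ∉ Q(∛1090), so x^2 + x + 1 remains irreducible over Q(∛1090) and [Q(∛1090, ω) : Q(∛1090)] = 2. By the tower law, [Q(∛1090, ω) : Q] = 3 · 2 = 6. (In fact Q(∛1090, ω) is the splitting field of x^3 - 1090 over Q.)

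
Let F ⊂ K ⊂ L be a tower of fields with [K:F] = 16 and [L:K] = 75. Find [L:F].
[L:F] = 1200

The tower law says that for any tower of field extensions F ⊂ K ⊂ L with finite degrees, [L:F] = [L:K] · [K:F]. Here this gives [L:F] = 75 · 16 = 1200.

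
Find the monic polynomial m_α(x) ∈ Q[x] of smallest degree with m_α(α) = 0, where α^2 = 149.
m_α(x) = x^2 - 149

α satisfies α^2 - 149 = 0, so x^2 - 149 annihilates α. Since d = 149 is squarefree and ≠ 1, it is not a perfect square in Q, so x^2 - 149 has no rational root and is therefore irreducible over Q (a degree-2 polynomial over a field is irreducible iff it has no root). Hence m_α(x) = x^2 - 149.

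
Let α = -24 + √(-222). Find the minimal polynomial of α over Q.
m_α(x) = x^2 + 48x + 798

From α + 24 = √(-222), squaring gives (α + 24)^2 = -222, i.e. α^2 + 48α + 576 = -222, so α^2 + 48α + 798 = 0. The discriminant of x^2 + 48x + 798 is (48)^2 - 4·(798) = 2304 - 3192 = -888, and 4·(-222) is not a perfect square in Q since -222 is squarefree and ≠ 1. Hence x^2 + 48x + 798 is irreducible over Q and is the minimal polynomial of α.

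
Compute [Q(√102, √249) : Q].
[Q(√102, √249) : Q] = 4

[Q(√102):Q] = 2 (min poly x^2 - 102, irreducible since 102 is squarefree > 1). For the top step, suppose √249 ∈ Q(√102), say √249 = c + d√102 with c, d ∈ Q. Squaring: 249 = c^2 + 102d^2 + 2cd√102. Since √102 ∉ Q this forces 2cd = 0. If d = 0 then √249 = c ∈ Q, contradicting 249 squarefree > 1. If c = 0 then 249 = 102d^2, so 102·249 = (102d)^2 is a perfect square in Q — but 102·249 = 25398 is not a perfect square (since 102 and 249 are distinct squarefree integers). Contradiction. Hence √249 ∉ Q(√102), so x^2 - 249 stays irreducible over Q(√102) and [Q(√102, √249) : Q(√102)] = 2. By the tower law, [Q(√102, √249) : Q] = 2 · 2 = 4.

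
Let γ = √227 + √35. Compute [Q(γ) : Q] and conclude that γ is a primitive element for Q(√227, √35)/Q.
[Q(γ) : Q] = 4 (equivalently, Q(γ) = Q(√227, √35))

Obviously Q(γ) ⊆ Q(√227, √35), and [Q(√227, √35):Q] = 4 (since 227, 35 are distinct squarefree integers > 1 with 7945 not a perfect square). To show equality we compute the minimal polynomial of γ. From γ = √227 + √35: γ^2 = 227 + 2√(7945) + 35 = 262 + 2√(7945), so γ^2 - 262 = 2√(7945); squaring, (γ^2 - 262)^2 = 4·7945, i.e. γ^4 - 524γ^2 + 68644 - 31780 = 0, i.e. γ^4 - 524γ^2 + 36864 = 0. So γ is a root of x^4 - 524x^2 + 36864. This polynomial is irreducible over Q: it has no rational root (each ±√227 ± √35 is irrational), and any factorization into two quadratics over Q would force √(7945) ∈ Q (pairing opposite roots) or √227, √35 ∈ Q (other pairings), all impossible. Hence [Q(γ):Q] = 4 = [Q(√227, √35):Q], so Q(γ) = Q(√227, √35).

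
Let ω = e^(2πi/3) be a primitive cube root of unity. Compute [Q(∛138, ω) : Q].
[Q(∛138, ω) : Q] = 6

[Q(∛138):Q] = 3 (min poly x^3 - 138, irreducible since 138 is not a perfect cube). [Q(ω):Q] = 2 (min poly x^2 + x + 1). Since Q(∛138) ⊂ R and ω ∉ R, we have ω ∉ Q(∛138), so x^2 + x + 1 remains irreducible over Q(∛138) and [Q(∛138, ω) : Q(∛138)] = 2. By the tower law, [Q(∛138, ω) : Q] = 3 · 2 = 6. (In fact Q(∛138, ω) is the splitting field of x^3 - 138 over Q.)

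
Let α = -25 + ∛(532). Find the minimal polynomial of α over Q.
m_α(x) = x^3 + 75x^2 + 1875x + 15093

Set β = α + 25 = ∛(532), so β^3 = 532. Then (α + 25)^3 - 532 = 0, i.e. α is a root of g(x) = (x + 25)^3 - 532 = x^3 + 75x^2 + 1875x + 15093. Since g(x) = h(x + 25) where h(x) = x^3 - 532, and h is irreducible over Q (because 532 is not a perfect cube, so h has no rational root, and a monic cubic with no rational root is irreducible), g is also irreducible (irreducibility is preserved under the substitution x → x + 25). Hence m_α(x) = x^3 + 75x^2 + 1875x + 15093.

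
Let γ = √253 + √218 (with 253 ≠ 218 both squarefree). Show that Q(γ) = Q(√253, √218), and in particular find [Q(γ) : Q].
[Q(γ) : Q] = 4 (equivalently, Q(γ) = Q(√253, √218))

Obviously Q(γ) ⊆ Q(√253, √218), and [Q(√253, √218):Q] = 4 (since 253, 218 are distinct squarefree integers > 1 with 55154 not a perfect square). To show equality we compute the minimal polynomial of γ. From γ = √253 + √218: γ^2 = 253 + 2√(55154) + 218 = 471 + 2√(55154), so γ^2 - 471 = 2√(55154); squaring, (γ^2 - 471)^2 = 4·55154, i.e. γ^4 - 942γ^2 + 221841 - 220616 = 0, i.e. γ^4 - 942γ^2 + 1225 = 0. So γ is a root of x^4 - 942x^2 + 1225. This polynomial is irreducible over Q: it has no rational root (each ±√253 ± √218 is irrational), and any factorization into two quadratics over Q would force √(55154) ∈ Q (pairing opposite roots) or √253, √218 ∈ Q (other pairings), all impossible. Hence [Q(γ):Q] = 4 = [Q(√253, √218):Q], so Q(γ) = Q(√253, √218).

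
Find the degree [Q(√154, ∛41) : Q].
[Q(√154, ∛41) : Q] = 6

Let L = Q(√154, ∛41). Since Q(√154) ⊂ L and [Q(√154):Q] = 2, the tower law gives 2 | [L:Q]. Likewise Q(∛41) ⊂ L with [Q(∛41):Q] = 3 (because 41 is not a perfect cube), so 3 | [L:Q]. As gcd(2,3) = 1, [L:Q] is divisible by 6. Conversely L is generated over Q by √154 and ∛41, so [L:Q] ≤ 2·3 = 6. Therefore [Q(√154, ∛41) : Q] = 6.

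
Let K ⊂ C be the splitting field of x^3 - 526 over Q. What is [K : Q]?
[K : Q] = 6

The roots of x^3 - 526 are ∛526, ω∛526, ω^2∛526 where ω = e^(2πi/3) is a primitive cube root of unity, so K = Q(∛526, ω). Now [Q(∛526):Q] = 3 (since 526 is not a perfect cube, x^3 - 526 is irreducible) and [Q(ω):Q] = 2. Both 2 and 3 divide [K:Q], and [K:Q] ≤ 3·2 = 6, so [K:Q] = 6. (Equivalently: Q(∛526) ⊂ R but ω ∉ R, so [K : Q(∛526)] = 2.)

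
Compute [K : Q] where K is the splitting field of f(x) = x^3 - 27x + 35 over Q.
[K : Q] = 6

By the rational root test, any rational root of the monic integer polynomial f(x) = x^3 - 27x + 35 must be an integer dividing the constant term 35, i.e. one of ±{1, 5, 7, 35}. Evaluating: f(1) = 9, f(-1) = 61, f(5) = 25, f(-5) = 45, f(7) = 189, f(-7) = -119, f(35) = 41965, f(-35) = -41895; none is 0, so f has no rational root and is therefore irreducible over Q (a cubic with no linear factor over a field is irreducible). For an irreducible cubic, the Galois group is A_3 or S_3 according as the discriminant disc(f) = -4a^3 - 27b^2 = -4·(-27)^3 - 27·(35)^2 = 45657 is or is not a square in Q. Here disc(f) = 45657 is not a perfect square in Q, so the Galois group of f over Q is not contained in A_3 and must be all of S_3. The splitting field has degree |S_3| = 6 over Q, so [K : Q] = 6.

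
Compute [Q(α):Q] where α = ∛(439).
[Q(α):Q] = 3

The minimal polynomial of α is x^3 - 439, irreducible over Q since 439 is not a perfect cube (so x^3 - 439 has no rational root). Hence [Q(α):Q] = deg(m_α) = 3.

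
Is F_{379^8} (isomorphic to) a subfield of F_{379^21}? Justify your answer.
No: F_{379^8} is not a subfield of F_{379^21}

F_{p^m} embeds in F_{p^n} iff m | n. Here 8 ∤ 21 (since 21 = 2·8 + 5 with remainder 5 ≠ 0), so F_{379^8} is not a subfield of F_{379^21}. Equivalently: if it were, the tower law would give 8 = [F_{379^8}:F_379] dividing [F_{379^21}:F_379] = 21, contradiction.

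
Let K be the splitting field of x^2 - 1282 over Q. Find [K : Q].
[K : Q] = 2

f(x) = x^2 - 1282 factors as (x - √1282)(x + √1282). The splitting field is K = Q(√1282). Since 1282 is squarefree and > 1, it is not a perfect square, so x^2 - 1282 is irreducible over Q and [Q(√1282) : Q] = 2. Hence [K : Q] = 2.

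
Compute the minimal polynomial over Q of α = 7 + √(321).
m_α(x) = x^2 - 14x - 272

From α - 7 = √(321), squaring gives (α - 7)^2 = 321, i.e. α^2 - 14α + 49 = 321, so α^2 - 14α - 272 = 0. The discriminant of x^2 - 14x - 272 is (-14)^2 - 4·(-272) = 196 + 1088 = 1284, and 4·(321) is not a perfect square in Q since 321 is squarefree and ≠ 1. Hence x^2 - 14x - 272 is irreducible over Q and is the minimal polynomial of α.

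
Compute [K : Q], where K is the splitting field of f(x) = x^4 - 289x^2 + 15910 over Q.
[K : Q] = 4

Solving the quadratic in x^2: x^2 = (289 ± √(289^2 - 4·15910))/2 = (289 ± √19881)/2 = (289 ± 141)/2, giving x^2 = 215 or x^2 = 74. So f(x) = (x^2 - 215)(x^2 - 74) and the roots of f are ±√215, ±√74. Hence the splitting field is K = Q(√215, √74). Since 215 and 74 are distinct squarefree integers > 1, their product 15910 is not a perfect square, so √74 ∉ Q(√215). By the tower law [K:Q] = [Q(√215,√74):Q(√215)] · [Q(√215):Q] = 2 · 2 = 4.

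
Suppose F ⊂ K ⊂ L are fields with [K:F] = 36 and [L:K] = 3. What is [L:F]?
[L:F] = 108

The tower law says that for any tower of field extensions F ⊂ K ⊂ L with finite degrees, [L:F] = [L:K] · [K:F]. Here this gives [L:F] = 3 · 36 = 108.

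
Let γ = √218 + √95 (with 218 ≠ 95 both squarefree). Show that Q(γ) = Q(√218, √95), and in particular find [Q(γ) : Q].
[Q(γ) : Q] = 4 (equivalently, Q(γ) = Q(√218, √95))

Obviously Q(γ) ⊆ Q(√218, √95), and [Q(√218, √95):Q] = 4 (since 218, 95 are distinct squarefree integers > 1 with 20710 not a perfect square). To show equality we compute the minimal polynomial of γ. From γ = √218 + √95: γ^2 = 218 + 2√(20710) + 95 = 313 + 2√(20710), so γ^2 - 313 = 2√(20710); squaring, (γ^2 - 313)^2 = 4·20710, i.e. γ^4 - 626γ^2 + 97969 - 82840 = 0, i.e. γ^4 - 626γ^2 + 15129 = 0. So γ is a root of x^4 - 626x^2 + 15129. This polynomial is irreducible over Q: it has no rational root (each ±√218 ± √95 is irrational), and any factorization into two quadratics over Q would force √(20710) ∈ Q (pairing opposite roots) or √218, √95 ∈ Q (other pairings), all impossible. Hence [Q(γ):Q] = 4 = [Q(√218, √95):Q], so Q(γ) = Q(√218, √95).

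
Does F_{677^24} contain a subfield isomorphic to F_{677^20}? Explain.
No: F_{677^20} is not a subfield of F_{677^24}

F_{p^m} embeds in F_{p^n} iff m | n. Here 20 ∤ 24 (since 24 = 1·20 + 4 with remainder 4 ≠ 0), so F_{677^20} is not a subfield of F_{677^24}. Equivalently: if it were, the tower law would give 20 = [F_{677^20}:F_677] dividing [F_{677^24}:F_677] = 24, contradiction.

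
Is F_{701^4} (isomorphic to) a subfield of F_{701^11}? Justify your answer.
No: F_{701^4} is not a subfield of F_{701^11}

F_{p^m} embeds in F_{p^n} iff m | n. Here 4 ∤ 11 (since 11 = 2·4 + 3 with remainder 3 ≠ 0), so F_{701^4} is not a subfield of F_{701^11}. Equivalently: if it were, the tower law would give 4 = [F_{701^4}:F_701] dividing [F_{701^11}:F_701] = 11, contradiction.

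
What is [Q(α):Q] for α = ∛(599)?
[Q(α):Q] = 3

The minimal polynomial of α is x^3 - 599, irreducible over Q since 599 is not a perfect cube (so x^3 - 599 has no rational root). Hence [Q(α):Q] = deg(m_α) = 3.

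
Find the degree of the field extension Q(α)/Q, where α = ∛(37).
[Q(α):Q] = 3

The minimal polynomial of α is x^3 - 37, irreducible over Q since 37 is not a perfect cube (so x^3 - 37 has no rational root). Hence [Q(α):Q] = deg(m_α) = 3.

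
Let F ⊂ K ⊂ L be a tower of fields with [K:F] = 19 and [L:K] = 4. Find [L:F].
[L:F] = 76

The tower law says that for any tower of field extensions F ⊂ K ⊂ L with finite degrees, [L:F] = [L:K] · [K:F]. Here this gives [L:F] = 4 · 19 = 76.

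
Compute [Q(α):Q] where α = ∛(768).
[Q(α):Q] = 3

The minimal polynomial of α is x^3 - 768, irreducible over Q since 768 is not a perfect cube (so x^3 - 768 has no rational root). Hence [Q(α):Q] = deg(m_α) = 3.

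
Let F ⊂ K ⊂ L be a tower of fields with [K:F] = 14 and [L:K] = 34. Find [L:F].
[L:F] = 476

The tower law says that for any tower of field extensions F ⊂ K ⊂ L with finite degrees, [L:F] = [L:K] · [K:F]. Here this gives [L:F] = 34 · 14 = 476.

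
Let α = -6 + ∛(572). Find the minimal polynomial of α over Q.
m_α(x) = x^3 + 18x^2 + 108x - 356

Set β = α + 6 = ∛(572), so β^3 = 572. Then (α + 6)^3 - 572 = 0, i.e. α is a root of g(x) = (x + 6)^3 - 572 = x^3 + 18x^2 + 108x - 356. Since g(x) = h(x + 6) where h(x) = x^3 - 572, and h is irreducible over Q (because 572 is not a perfect cube, so h has no rational root, and a monic cubic with no rational root is irreducible), g is also irreducible (irreducibility is preserved under the substitution x → x + 6). Hence m_α(x) = x^3 + 18x^2 + 108x - 356.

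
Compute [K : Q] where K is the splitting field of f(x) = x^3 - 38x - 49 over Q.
[K : Q] = 6

By the rational root test, any rational root of the monic integer polynomial f(x) = x^3 - 38x - 49 must be an integer dividing the constant term -49, i.e. one of ±{1, 7, 49}. Evaluating: f(1) = -86, f(-1) = -12, f(7) = 28, f(-7) = -126, f(49) = 115738, f(-49) = -115836; none is 0, so f has no rational root and is therefore irreducible over Q (a cubic with no linear factor over a field is irreducible). For an irreducible cubic, the Galois group is A_3 or S_3 according as the discriminant disc(f) = -4a^3 - 27b^2 = -4·(-38)^3 - 27·(-49)^2 = 154661 is or is not a square in Q. Here disc(f) = 154661 is not a perfect square in Q, so the Galois group of f over Q is not contained in A_3 and must be all of S_3. The splitting field has degree |S_3| = 6 over Q, so [K : Q] = 6.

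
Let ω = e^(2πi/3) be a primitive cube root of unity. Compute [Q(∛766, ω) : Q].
[Q(∛766, ω) : Q] = 6

[Q(∛766):Q] = 3 (min poly x^3 - 766, irreducible since 766 is not a perfect cube). [Q(ω):Q] = 2 (min poly x^2 + x + 1). Since Q(∛766) ⊂ R and ω ∉ R, we have ω ∉ Q(∛766), so x^2 + x + 1 remains irreducible over Q(∛766) and [Q(∛766, ω) : Q(∛766)] = 2. By the tower law, [Q(∛766, ω) : Q] = 3 · 2 = 6. (In fact Q(∛766, ω) is the splitting field of x^3 - 766 over Q.)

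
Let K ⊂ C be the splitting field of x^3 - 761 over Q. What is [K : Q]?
[K : Q] = 6

The roots of x^3 - 761 are ∛761, ω∛761, ω^2∛761 where ω = e^(2πi/3) is a primitive cube root of unity, so K = Q(∛761, ω). Now [Q(∛761):Q] = 3 (since 761 is not a perfect cube, x^3 - 761 is irreducible) and [Q(ω):Q] = 2. Both 2 and 3 divide [K:Q], and [K:Q] ≤ 3·2 = 6, so [K:Q] = 6. (Equivalently: Q(∛761) ⊂ R but ω ∉ R, so [K : Q(∛761)] = 2.)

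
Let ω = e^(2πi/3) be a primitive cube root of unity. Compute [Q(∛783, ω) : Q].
[Q(∛783, ω) : Q] = 6

[Q(∛783):Q] = 3 (min poly x^3 - 783, irreducible since 783 is not a perfect cube). [Q(ω):Q] = 2 (min poly x^2 + x + 1). Since Q(∛783) ⊂ R and ω ∉ R, we have ω ∉ Q(∛783), so x^2 + x + 1 remains irreducible over Q(∛783) and [Q(∛783, ω) : Q(∛783)] = 2. By the tower law, [Q(∛783, ω) : Q] = 3 · 2 = 6. (In fact Q(∛783, ω) is the splitting field of x^3 - 783 over Q.)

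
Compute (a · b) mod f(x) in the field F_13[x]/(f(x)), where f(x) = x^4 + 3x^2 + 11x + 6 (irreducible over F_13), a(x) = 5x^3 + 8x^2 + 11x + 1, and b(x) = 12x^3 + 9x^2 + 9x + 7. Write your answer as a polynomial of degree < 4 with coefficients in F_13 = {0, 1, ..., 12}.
a · b ≡ 6x^3 + 9x^2 + 2x + 9 (mod f(x))

Multiply in F_13[x]: a(x)·b(x) = (5x^3 + 8x^2 + 11x + 1)·(12x^3 + 9x^2 + 9x + 7) = 8x^6 + 11x^5 + 2x^4 + 10x^3 + 8x^2 + 8x + 7. This has degree ≥ 4, so divide by f(x) over F_13: 8x^6 + 11x^5 + 2x^4 + 10x^3 + 8x^2 + 8x + 7 = (8x^2 + 11x + 4)·(x^4 + 3x^2 + 11x + 6) + (6x^3 + 9x^2 + 2x + 9). Hence a·b ≡ 6x^3 + 9x^2 + 2x + 9 (mod f). (F_13[x]/(f) is a field with 13^4 = 28561 elements since f is irreducible of degree 4.)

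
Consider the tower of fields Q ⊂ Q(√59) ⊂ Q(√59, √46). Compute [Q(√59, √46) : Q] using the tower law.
[Q(√59, √46) : Q] = 4

[Q(√59):Q] = 2 (min poly x^2 - 59, irreducible since 59 is squarefree > 1). For the top step, suppose √46 ∈ Q(√59), say √46 = c + d√59 with c, d ∈ Q. Squaring: 46 = c^2 + 59d^2 + 2cd√59. Since √59 ∉ Q this forces 2cd = 0. If d = 0 then √46 = c ∈ Q, contradicting 46 squarefree > 1. If c = 0 then 46 = 59d^2, so 59·46 = (59d)^2 is a perfect square in Q — but 59·46 = 2714 is not a perfect square (since 59 and 46 are distinct squarefree integers). Contradiction. Hence √46 ∉ Q(√59), so x^2 - 46 stays irreducible over Q(√59) and [Q(√59, √46) : Q(√59)] = 2. By the tower law, [Q(√59, √46) : Q] = 2 · 2 = 4.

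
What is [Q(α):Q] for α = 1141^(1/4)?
[Q(α):Q] = 4

α is a root of x^4 - 1141. By Eisenstein's criterion at the prime p = 7 (which divides the constant term 1141 but p^2 = 49 does not, since 1141 is squarefree), x^4 - 1141 is irreducible over Q. Hence [Q(α):Q] = 4.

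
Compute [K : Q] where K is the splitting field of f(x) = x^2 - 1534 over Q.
[K : Q] = 2

f(x) = x^2 - 1534 factors as (x - √1534)(x + √1534). The splitting field is K = Q(√1534). Since 1534 is squarefree and > 1, it is not a perfect square, so x^2 - 1534 is irreducible over Q and [Q(√1534) : Q] = 2. Hence [K : Q] = 2.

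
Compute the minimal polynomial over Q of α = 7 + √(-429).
m_α(x) = x^2 - 14x + 478

From α - 7 = √(-429), squaring gives (α - 7)^2 = -429, i.e. α^2 - 14α + 49 = -429, so α^2 - 14α + 478 = 0. The discriminant of x^2 - 14x + 478 is (-14)^2 - 4·(478) = 196 - 1912 = -1716, and 4·(-429) is not a perfect square in Q since -429 is squarefree and ≠ 1. Hence x^2 - 14x + 478 is irreducible over Q and is the minimal polynomial of α.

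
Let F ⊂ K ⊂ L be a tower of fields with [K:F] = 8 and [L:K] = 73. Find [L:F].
[L:F] = 584

The tower law says that for any tower of field extensions F ⊂ K ⊂ L with finite degrees, [L:F] = [L:K] · [K:F]. Here this gives [L:F] = 73 · 8 = 584.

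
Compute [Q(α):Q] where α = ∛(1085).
[Q(α):Q] = 3

The minimal polynomial of α is x^3 - 1085, irreducible over Q since 1085 is not a perfect cube (so x^3 - 1085 has no rational root). Hence [Q(α):Q] = deg(m_α) = 3.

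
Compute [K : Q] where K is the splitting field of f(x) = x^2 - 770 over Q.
[K : Q] = 2

f(x) = x^2 - 770 factors as (x - √770)(x + √770). The splitting field is K = Q(√770). Since 770 is squarefree and > 1, it is not a perfect square, so x^2 - 770 is irreducible over Q and [Q(√770) : Q] = 2. Hence [K : Q] = 2.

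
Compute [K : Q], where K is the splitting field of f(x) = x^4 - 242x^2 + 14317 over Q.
[K : Q] = 4

Solving the quadratic in x^2: x^2 = (242 ± √(242^2 - 4·14317))/2 = (242 ± √1296)/2 = (242 ± 36)/2, giving x^2 = 139 or x^2 = 103. So f(x) = (x^2 - 139)(x^2 - 103) and the roots of f are ±√139, ±√103. Hence the splitting field is K = Q(√139, √103). Since 139 and 103 are distinct squarefree integers > 1, their product 14317 is not a perfect square, so √103 ∉ Q(√139). By the tower law [K:Q] = [Q(√139,√103):Q(√139)] · [Q(√139):Q] = 2 · 2 = 4.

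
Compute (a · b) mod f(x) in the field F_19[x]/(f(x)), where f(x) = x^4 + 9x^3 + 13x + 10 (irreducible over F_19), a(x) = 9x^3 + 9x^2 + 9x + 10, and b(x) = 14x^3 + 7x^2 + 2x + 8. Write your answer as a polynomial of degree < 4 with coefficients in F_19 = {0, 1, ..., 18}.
a · b ≡ 9x^3 + 13x^2 + 7x + 18 (mod f(x))

Multiply in F_19[x]: a(x)·b(x) = (9x^3 + 9x^2 + 9x + 10)·(14x^3 + 7x^2 + 2x + 8) = 12x^6 + 18x^5 + 17x^4 + 8x^3 + 8x^2 + 16x + 4. This has degree ≥ 4, so divide by f(x) over F_19: 12x^6 + 18x^5 + 17x^4 + 8x^3 + 8x^2 + 16x + 4 = (12x^2 + 5x + 10)·(x^4 + 9x^3 + 13x + 10) + (9x^3 + 13x^2 + 7x + 18). Hence a·b ≡ 9x^3 + 13x^2 + 7x + 18 (mod f). (F_19[x]/(f) is a field with 19^4 = 130321 elements since f is irreducible of degree 4.)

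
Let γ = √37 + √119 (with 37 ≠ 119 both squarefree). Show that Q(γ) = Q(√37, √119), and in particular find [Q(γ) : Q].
[Q(γ) : Q] = 4 (equivalently, Q(γ) = Q(√37, √119))

Obviously Q(γ) ⊆ Q(√37, √119), and [Q(√37, √119):Q] = 4 (since 37, 119 are distinct squarefree integers > 1 with 4403 not a perfect square). To show equality we compute the minimal polynomial of γ. From γ = √37 + √119: γ^2 = 37 + 2√(4403) + 119 = 156 + 2√(4403), so γ^2 - 156 = 2√(4403); squaring, (γ^2 - 156)^2 = 4·4403, i.e. γ^4 - 312γ^2 + 24336 - 17612 = 0, i.e. γ^4 - 312γ^2 + 6724 = 0. So γ is a root of x^4 - 312x^2 + 6724. This polynomial is irreducible over Q: it has no rational root (each ±√37 ± √119 is irrational), and any factorization into two quadratics over Q would force √(4403) ∈ Q (pairing opposite roots) or √37, √119 ∈ Q (other pairings), all impossible. Hence [Q(γ):Q] = 4 = [Q(√37, √119):Q], so Q(γ) = Q(√37, √119).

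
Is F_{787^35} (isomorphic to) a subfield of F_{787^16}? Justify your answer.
No: F_{787^35} is not a subfield of F_{787^16}

F_{p^m} embeds in F_{p^n} iff m | n. Here 35 ∤ 16 (since 16 = 0·35 + 16 with remainder 16 ≠ 0), so F_{787^35} is not a subfield of F_{787^16}. Equivalently: if it were, the tower law would give 35 = [F_{787^35}:F_787] dividing [F_{787^16}:F_787] = 16, contradiction.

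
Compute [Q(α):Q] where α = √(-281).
[Q(α):Q] = 2

[Q(α):Q] equals the degree of the minimal polynomial of α. Here α^2 = -281 and x^2 + 281 is irreducible (d = -281 is squarefree, ≠ 1, hence not a square), so deg(m_α) = 2. Thus [Q(α):Q] = 2.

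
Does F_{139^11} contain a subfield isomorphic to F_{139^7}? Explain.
No: F_{139^7} is not a subfield of F_{139^11}

F_{p^m} embeds in F_{p^n} iff m | n. Here 7 ∤ 11 (since 11 = 1·7 + 4 with remainder 4 ≠ 0), so F_{139^7} is not a subfield of F_{139^11}. Equivalently: if it were, the tower law would give 7 = [F_{139^7}:F_139] dividing [F_{139^11}:F_139] = 11, contradiction.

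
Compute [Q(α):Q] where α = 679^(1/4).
[Q(α):Q] = 4

α is a root of x^4 - 679. By Eisenstein's criterion at the prime p = 7 (which divides the constant term 679 but p^2 = 49 does not, since 679 is squarefree), x^4 - 679 is irreducible over Q. Hence [Q(α):Q] = 4.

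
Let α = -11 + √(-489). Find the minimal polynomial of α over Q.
m_α(x) = x^2 + 22x + 610

From α + 11 = √(-489), squaring gives (α + 11)^2 = -489, i.e. α^2 + 22α + 121 = -489, so α^2 + 22α + 610 = 0. The discriminant of x^2 + 22x + 610 is (22)^2 - 4·(610) = 484 - 2440 = -1956, and 4·(-489) is not a perfect square in Q since -489 is squarefree and ≠ 1. Hence x^2 + 22x + 610 is irreducible over Q and is the minimal polynomial of α.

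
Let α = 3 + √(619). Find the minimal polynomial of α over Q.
m_α(x) = x^2 - 6x - 610

From α - 3 = √(619), squaring gives (α - 3)^2 = 619, i.e. α^2 - 6α + 9 = 619, so α^2 - 6α - 610 = 0. The discriminant of x^2 - 6x - 610 is (-6)^2 - 4·(-610) = 36 + 2440 = 2476, and 4·(619) is not a perfect square in Q since 619 is squarefree and ≠ 1. Hence x^2 - 6x - 610 is irreducible over Q and is the minimal polynomial of α.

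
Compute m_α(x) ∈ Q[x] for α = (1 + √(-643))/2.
m_α(x) = x^2 - x + 161

From 2α - 1 = √(-643), squaring gives (2α - 1)^2 = -643, i.e. 4α^2 - 4α + 1 = -643, so α^2 - α + (1 + 643)/4 = 0. Since -643 ≡ 1 (mod 4), (1 + 643)/4 = 161 ∈ Z. The polynomial x^2 - x + 161 has discriminant 1 - 4·(161) = -643, which is not a perfect square in Q (d = -643 is squarefree and ≠ 1), so x^2 - x + 161 is irreducible over Q. It is the minimal polynomial of α.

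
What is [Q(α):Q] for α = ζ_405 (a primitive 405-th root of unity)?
[Q(α):Q] = 216

The minimal polynomial of ζ_405 over Q is the 405-th cyclotomic polynomial Φ_405(x), which is irreducible over Q and has degree φ(405) = 216. Hence [Q(α):Q] = φ(405) = 216.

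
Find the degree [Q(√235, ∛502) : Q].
[Q(√235, ∛502) : Q] = 6

Let L = Q(√235, ∛502). Since Q(√235) ⊂ L and [Q(√235):Q] = 2, the tower law gives 2 | [L:Q]. Likewise Q(∛502) ⊂ L with [Q(∛502):Q] = 3 (because 502 is not a perfect cube), so 3 | [L:Q]. As gcd(2,3) = 1, [L:Q] is divisible by 6. Conversely L is generated over Q by √235 and ∛502, so [L:Q] ≤ 2·3 = 6. Therefore [Q(√235, ∛502) : Q] = 6.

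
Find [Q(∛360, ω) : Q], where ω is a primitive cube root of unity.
[Q(∛360, ω) : Q] = 6

[Q(∛360):Q] = 3 (min poly x^3 - 360, irreducible since 360 is not a perfect cube). [Q(ω):Q] = 2 (min poly x^2 + x + 1). Since Q(∛360) ⊂ R and ω ∉ R, we have ω ∉ Q(∛360), so x^2 + x + 1 remains irreducible over Q(∛360) and [Q(∛360, ω) : Q(∛360)] = 2. By the tower law, [Q(∛360, ω) : Q] = 3 · 2 = 6. (In fact Q(∛360, ω) is the splitting field of x^3 - 360 over Q.)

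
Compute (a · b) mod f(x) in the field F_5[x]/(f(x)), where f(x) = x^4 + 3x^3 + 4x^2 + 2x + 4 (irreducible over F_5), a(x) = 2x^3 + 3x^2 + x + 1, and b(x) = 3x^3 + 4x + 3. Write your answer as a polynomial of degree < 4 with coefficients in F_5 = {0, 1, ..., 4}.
a · b ≡ 3x^3 + x^2 + 2 (mod f(x))

Multiply in F_5[x]: a(x)·b(x) = (2x^3 + 3x^2 + x + 1)·(3x^3 + 4x + 3) = x^6 + 4x^5 + x^4 + x^3 + 3x^2 + 2x + 3. This has degree ≥ 4, so divide by f(x) over F_5: x^6 + 4x^5 + x^4 + x^3 + 3x^2 + 2x + 3 = (x^2 + x + 4)·(x^4 + 3x^3 + 4x^2 + 2x + 4) + (3x^3 + x^2 + 2). Hence a·b ≡ 3x^3 + x^2 + 2 (mod f). (F_5[x]/(f) is a field with 5^4 = 625 elements since f is irreducible of degree 4.)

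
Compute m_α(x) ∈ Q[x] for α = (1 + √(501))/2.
m_α(x) = x^2 - x - 125

From 2α - 1 = √(501), squaring gives (2α - 1)^2 = 501, i.e. 4α^2 - 4α + 1 = 501, so α^2 - α + (1 - 501)/4 = 0. Since 501 ≡ 1 (mod 4), (1 - 501)/4 = -125 ∈ Z. The polynomial x^2 - x - 125 has discriminant 1 - 4·(-125) = 501, which is not a perfect square in Q (d = 501 is squarefree and ≠ 1), so x^2 - x - 125 is irreducible over Q. It is the minimal polynomial of α.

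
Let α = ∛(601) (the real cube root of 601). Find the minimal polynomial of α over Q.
m_α(x) = x^3 - 601

α satisfies α^3 = 601, so x^3 - 601 annihilates α. By the rational root test, a rational root p/q (in lowest terms) of x^3 - 601 would satisfy p^3 = 601 q^3, forcing q = 1 and p^3 = 601; but 601 is not a perfect cube, contradiction. A monic cubic over Q with no rational root is irreducible (any nontrivial factorization would include a linear factor). Hence x^3 - 601 is the minimal polynomial of α, and in particular [Q(α):Q] = 3.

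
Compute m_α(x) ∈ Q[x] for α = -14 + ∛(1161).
m_α(x) = x^3 + 42x^2 + 588x + 1583

Set β = α + 14 = ∛(1161), so β^3 = 1161. Then (α + 14)^3 - 1161 = 0, i.e. α is a root of g(x) = (x + 14)^3 - 1161 = x^3 + 42x^2 + 588x + 1583. Since g(x) = h(x + 14) where h(x) = x^3 - 1161, and h is irreducible over Q (because 1161 is not a perfect cube, so h has no rational root, and a monic cubic with no rational root is irreducible), g is also irreducible (irreducibility is preserved under the substitution x → x + 14). Hence m_α(x) = x^3 + 42x^2 + 588x + 1583.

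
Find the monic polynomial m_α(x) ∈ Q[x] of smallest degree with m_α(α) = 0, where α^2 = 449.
m_α(x) = x^2 - 449

α satisfies α^2 - 449 = 0, so x^2 - 449 annihilates α. Since d = 449 is squarefree and ≠ 1, it is not a perfect square in Q, so x^2 - 449 has no rational root and is therefore irreducible over Q (a degree-2 polynomial over a field is irreducible iff it has no root). Hence m_α(x) = x^2 - 449.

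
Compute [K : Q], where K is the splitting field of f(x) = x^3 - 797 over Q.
[K : Q] = 6

The roots of x^3 - 797 are ∛797, ω∛797, ω^2∛797 where ω = e^(2πi/3) is a primitive cube root of unity, so K = Q(∛797, ω). Now [Q(∛797):Q] = 3 (since 797 is not a perfect cube, x^3 - 797 is irreducible) and [Q(ω):Q] = 2. Both 2 and 3 divide [K:Q], and [K:Q] ≤ 3·2 = 6, so [K:Q] = 6. (Equivalently: Q(∛797) ⊂ R but ω ∉ R, so [K : Q(∛797)] = 2.)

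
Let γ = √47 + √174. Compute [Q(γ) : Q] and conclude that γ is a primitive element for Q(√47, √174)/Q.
[Q(γ) : Q] = 4 (equivalently, Q(γ) = Q(√47, √174))

Obviously Q(γ) ⊆ Q(√47, √174), and [Q(√47, √174):Q] = 4 (since 47, 174 are distinct squarefree integers > 1 with 8178 not a perfect square). To show equality we compute the minimal polynomial of γ. From γ = √47 + √174: γ^2 = 47 + 2√(8178) + 174 = 221 + 2√(8178), so γ^2 - 221 = 2√(8178); squaring, (γ^2 - 221)^2 = 4·8178, i.e. γ^4 - 442γ^2 + 48841 - 32712 = 0, i.e. γ^4 - 442γ^2 + 16129 = 0. So γ is a root of x^4 - 442x^2 + 16129. This polynomial is irreducible over Q: it has no rational root (each ±√47 ± √174 is irrational), and any factorization into two quadratics over Q would force √(8178) ∈ Q (pairing opposite roots) or √47, √174 ∈ Q (other pairings), all impossible. Hence [Q(γ):Q] = 4 = [Q(√47, √174):Q], so Q(γ) = Q(√47, √174).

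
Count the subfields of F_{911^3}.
F_{911^3} has 2 subfields

The subfields of F_{p^n} are exactly the fields F_{p^d} for d | n (each is the fixed field of the unique index-d subgroup of Gal(F_{p^n}/F_p) ≅ Z/nZ). The divisors of n = 3 are {1, 3}, giving 2 subfields: F_{911^1}, F_{911^3}.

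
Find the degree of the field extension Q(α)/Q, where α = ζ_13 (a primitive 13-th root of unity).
[Q(α):Q] = 12

The minimal polynomial of ζ_13 over Q is the 13-th cyclotomic polynomial Φ_13(x), which is irreducible over Q and has degree φ(13) = 12. Hence [Q(α):Q] = φ(13) = 12.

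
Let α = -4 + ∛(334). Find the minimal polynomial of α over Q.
m_α(x) = x^3 + 12x^2 + 48x - 270

Set β = α + 4 = ∛(334), so β^3 = 334. Then (α + 4)^3 - 334 = 0, i.e. α is a root of g(x) = (x + 4)^3 - 334 = x^3 + 12x^2 + 48x - 270. Since g(x) = h(x + 4) where h(x) = x^3 - 334, and h is irreducible over Q (because 334 is not a perfect cube, so h has no rational root, and a monic cubic with no rational root is irreducible), g is also irreducible (irreducibility is preserved under the substitution x → x + 4). Hence m_α(x) = x^3 + 12x^2 + 48x - 270.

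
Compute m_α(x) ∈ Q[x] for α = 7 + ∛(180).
m_α(x) = x^3 - 21x^2 + 147x - 523

Set β = α - 7 = ∛(180), so β^3 = 180. Then (α - 7)^3 - 180 = 0, i.e. α is a root of g(x) = (x - 7)^3 - 180 = x^3 - 21x^2 + 147x - 523. Since g(x) = h(x - 7) where h(x) = x^3 - 180, and h is irreducible over Q (because 180 is not a perfect cube, so h has no rational root, and a monic cubic with no rational root is irreducible), g is also irreducible (irreducibility is preserved under the substitution x → x - 7). Hence m_α(x) = x^3 - 21x^2 + 147x - 523.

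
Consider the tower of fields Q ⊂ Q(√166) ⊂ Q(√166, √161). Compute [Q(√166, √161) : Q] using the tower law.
[Q(√166, √161) : Q] = 4

[Q(√166):Q] = 2 (min poly x^2 - 166, irreducible since 166 is squarefree > 1). For the top step, suppose √161 ∈ Q(√166), say √161 = c + d√166 with c, d ∈ Q. Squaring: 161 = c^2 + 166d^2 + 2cd√166. Since √166 ∉ Q this forces 2cd = 0. If d = 0 then √161 = c ∈ Q, contradicting 161 squarefree > 1. If c = 0 then 161 = 166d^2, so 166·161 = (166d)^2 is a perfect square in Q — but 166·161 = 26726 is not a perfect square (since 166 and 161 are distinct squarefree integers). Contradiction. Hence √161 ∉ Q(√166), so x^2 - 161 stays irreducible over Q(√166) and [Q(√166, √161) : Q(√166)] = 2. By the tower law, [Q(√166, √161) : Q] = 2 · 2 = 4.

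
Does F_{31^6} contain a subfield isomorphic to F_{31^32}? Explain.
No: F_{31^32} is not a subfield of F_{31^6}

F_{p^m} embeds in F_{p^n} iff m | n. Here 32 ∤ 6 (since 6 = 0·32 + 6 with remainder 6 ≠ 0), so F_{31^32} is not a subfield of F_{31^6}. Equivalently: if it were, the tower law would give 32 = [F_{31^32}:F_31] dividing [F_{31^6}:F_31] = 6, contradiction.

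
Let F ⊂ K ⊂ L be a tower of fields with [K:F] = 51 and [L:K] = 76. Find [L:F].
[L:F] = 3876

The tower law says that for any tower of field extensions F ⊂ K ⊂ L with finite degrees, [L:F] = [L:K] · [K:F]. Here this gives [L:F] = 76 · 51 = 3876.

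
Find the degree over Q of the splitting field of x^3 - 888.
[K : Q] = 6

The roots of x^3 - 888 are ∛888, ω∛888, ω^2∛888 where ω = e^(2πi/3) is a primitive cube root of unity, so K = Q(∛888, ω). Now [Q(∛888):Q] = 3 (since 888 is not a perfect cube, x^3 - 888 is irreducible) and [Q(ω):Q] = 2. Both 2 and 3 divide [K:Q], and [K:Q] ≤ 3·2 = 6, so [K:Q] = 6. (Equivalently: Q(∛888) ⊂ R but ω ∉ R, so [K : Q(∛888)] = 2.)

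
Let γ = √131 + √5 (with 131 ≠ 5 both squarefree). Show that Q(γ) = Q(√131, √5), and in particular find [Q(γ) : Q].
[Q(γ) : Q] = 4 (equivalently, Q(γ) = Q(√131, √5))

Obviously Q(γ) ⊆ Q(√131, √5), and [Q(√131, √5):Q] = 4 (since 131, 5 are distinct squarefree integers > 1 with 655 not a perfect square). To show equality we compute the minimal polynomial of γ. From γ = √131 + √5: γ^2 = 131 + 2√(655) + 5 = 136 + 2√(655), so γ^2 - 136 = 2√(655); squaring, (γ^2 - 136)^2 = 4·655, i.e. γ^4 - 272γ^2 + 18496 - 2620 = 0, i.e. γ^4 - 272γ^2 + 15876 = 0. So γ is a root of x^4 - 272x^2 + 15876. This polynomial is irreducible over Q: it has no rational root (each ±√131 ± √5 is irrational), and any factorization into two quadratics over Q would force √(655) ∈ Q (pairing opposite roots) or √131, √5 ∈ Q (other pairings), all impossible. Hence [Q(γ):Q] = 4 = [Q(√131, √5):Q], so Q(γ) = Q(√131, √5).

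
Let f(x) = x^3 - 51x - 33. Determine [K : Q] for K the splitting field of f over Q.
[K : Q] = 6

By the rational root test, any rational root of the monic integer polynomial f(x) = x^3 - 51x - 33 must be an integer dividing the constant term -33, i.e. one of ±{1, 3, 11, 33}. Evaluating: f(1) = -83, f(-1) = 17, f(3) = -159, f(-3) = 93, f(11) = 737, f(-11) = -803, f(33) = 34221, f(-33) = -34287; none is 0, so f has no rational root and is therefore irreducible over Q (a cubic with no linear factor over a field is irreducible). For an irreducible cubic, the Galois group is A_3 or S_3 according as the discriminant disc(f) = -4a^3 - 27b^2 = -4·(-51)^3 - 27·(-33)^2 = 501201 is or is not a square in Q. Here disc(f) = 501201 is not a perfect square in Q, so the Galois group of f over Q is not contained in A_3 and must be all of S_3. The splitting field has degree |S_3| = 6 over Q, so [K : Q] = 6.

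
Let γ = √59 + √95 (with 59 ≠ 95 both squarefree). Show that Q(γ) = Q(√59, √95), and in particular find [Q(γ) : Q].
[Q(γ) : Q] = 4 (equivalently, Q(γ) = Q(√59, √95))

Obviously Q(γ) ⊆ Q(√59, √95), and [Q(√59, √95):Q] = 4 (since 59, 95 are distinct squarefree integers > 1 with 5605 not a perfect square). To show equality we compute the minimal polynomial of γ. From γ = √59 + √95: γ^2 = 59 + 2√(5605) + 95 = 154 + 2√(5605), so γ^2 - 154 = 2√(5605); squaring, (γ^2 - 154)^2 = 4·5605, i.e. γ^4 - 308γ^2 + 23716 - 22420 = 0, i.e. γ^4 - 308γ^2 + 1296 = 0. So γ is a root of x^4 - 308x^2 + 1296. This polynomial is irreducible over Q: it has no rational root (each ±√59 ± √95 is irrational), and any factorization into two quadratics over Q would force √(5605) ∈ Q (pairing opposite roots) or √59, √95 ∈ Q (other pairings), all impossible. Hence [Q(γ):Q] = 4 = [Q(√59, √95):Q], so Q(γ) = Q(√59, √95).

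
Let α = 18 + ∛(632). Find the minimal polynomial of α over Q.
m_α(x) = x^3 - 54x^2 + 972x - 6464

Set β = α - 18 = ∛(632), so β^3 = 632. Then (α - 18)^3 - 632 = 0, i.e. α is a root of g(x) = (x - 18)^3 - 632 = x^3 - 54x^2 + 972x - 6464. Since g(x) = h(x - 18) where h(x) = x^3 - 632, and h is irreducible over Q (because 632 is not a perfect cube, so h has no rational root, and a monic cubic with no rational root is irreducible), g is also irreducible (irreducibility is preserved under the substitution x → x - 18). Hence m_α(x) = x^3 - 54x^2 + 972x - 6464.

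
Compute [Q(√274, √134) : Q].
[Q(√274, √134) : Q] = 4

[Q(√274):Q] = 2 (min poly x^2 - 274, irreducible since 274 is squarefree > 1). For the top step, suppose √134 ∈ Q(√274), say √134 = c + d√274 with c, d ∈ Q. Squaring: 134 = c^2 + 274d^2 + 2cd√274. Since √274 ∉ Q this forces 2cd = 0. If d = 0 then √134 = c ∈ Q, contradicting 134 squarefree > 1. If c = 0 then 134 = 274d^2, so 274·134 = (274d)^2 is a perfect square in Q — but 274·134 = 36716 is not a perfect square (since 274 and 134 are distinct squarefree integers). Contradiction. Hence √134 ∉ Q(√274), so x^2 - 134 stays irreducible over Q(√274) and [Q(√274, √134) : Q(√274)] = 2. By the tower law, [Q(√274, √134) : Q] = 2 · 2 = 4.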